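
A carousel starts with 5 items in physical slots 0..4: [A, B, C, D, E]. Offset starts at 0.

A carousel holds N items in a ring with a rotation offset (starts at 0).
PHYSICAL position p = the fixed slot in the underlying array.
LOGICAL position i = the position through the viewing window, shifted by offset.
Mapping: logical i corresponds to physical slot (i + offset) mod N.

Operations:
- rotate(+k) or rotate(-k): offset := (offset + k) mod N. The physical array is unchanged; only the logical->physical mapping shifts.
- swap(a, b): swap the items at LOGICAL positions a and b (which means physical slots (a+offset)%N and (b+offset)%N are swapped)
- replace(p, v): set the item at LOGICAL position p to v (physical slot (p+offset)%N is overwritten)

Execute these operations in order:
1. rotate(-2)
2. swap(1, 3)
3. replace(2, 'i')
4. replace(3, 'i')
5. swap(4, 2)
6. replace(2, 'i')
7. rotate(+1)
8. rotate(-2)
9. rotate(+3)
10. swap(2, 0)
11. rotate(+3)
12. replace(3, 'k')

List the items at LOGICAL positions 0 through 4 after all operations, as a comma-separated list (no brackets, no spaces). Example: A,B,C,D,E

Answer: D,B,i,k,i

Derivation:
After op 1 (rotate(-2)): offset=3, physical=[A,B,C,D,E], logical=[D,E,A,B,C]
After op 2 (swap(1, 3)): offset=3, physical=[A,E,C,D,B], logical=[D,B,A,E,C]
After op 3 (replace(2, 'i')): offset=3, physical=[i,E,C,D,B], logical=[D,B,i,E,C]
After op 4 (replace(3, 'i')): offset=3, physical=[i,i,C,D,B], logical=[D,B,i,i,C]
After op 5 (swap(4, 2)): offset=3, physical=[C,i,i,D,B], logical=[D,B,C,i,i]
After op 6 (replace(2, 'i')): offset=3, physical=[i,i,i,D,B], logical=[D,B,i,i,i]
After op 7 (rotate(+1)): offset=4, physical=[i,i,i,D,B], logical=[B,i,i,i,D]
After op 8 (rotate(-2)): offset=2, physical=[i,i,i,D,B], logical=[i,D,B,i,i]
After op 9 (rotate(+3)): offset=0, physical=[i,i,i,D,B], logical=[i,i,i,D,B]
After op 10 (swap(2, 0)): offset=0, physical=[i,i,i,D,B], logical=[i,i,i,D,B]
After op 11 (rotate(+3)): offset=3, physical=[i,i,i,D,B], logical=[D,B,i,i,i]
After op 12 (replace(3, 'k')): offset=3, physical=[i,k,i,D,B], logical=[D,B,i,k,i]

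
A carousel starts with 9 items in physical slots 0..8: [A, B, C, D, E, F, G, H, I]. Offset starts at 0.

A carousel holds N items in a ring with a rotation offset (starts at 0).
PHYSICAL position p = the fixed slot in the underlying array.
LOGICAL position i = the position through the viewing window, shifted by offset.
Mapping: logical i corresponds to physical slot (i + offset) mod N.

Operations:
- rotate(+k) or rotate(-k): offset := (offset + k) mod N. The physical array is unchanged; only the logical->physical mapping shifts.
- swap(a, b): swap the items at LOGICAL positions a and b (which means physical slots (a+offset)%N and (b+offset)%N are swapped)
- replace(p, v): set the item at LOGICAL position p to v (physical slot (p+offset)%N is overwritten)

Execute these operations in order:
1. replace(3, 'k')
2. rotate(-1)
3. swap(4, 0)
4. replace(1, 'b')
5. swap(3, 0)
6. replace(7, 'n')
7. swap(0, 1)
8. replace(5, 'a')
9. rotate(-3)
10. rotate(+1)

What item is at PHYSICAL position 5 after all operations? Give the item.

Answer: F

Derivation:
After op 1 (replace(3, 'k')): offset=0, physical=[A,B,C,k,E,F,G,H,I], logical=[A,B,C,k,E,F,G,H,I]
After op 2 (rotate(-1)): offset=8, physical=[A,B,C,k,E,F,G,H,I], logical=[I,A,B,C,k,E,F,G,H]
After op 3 (swap(4, 0)): offset=8, physical=[A,B,C,I,E,F,G,H,k], logical=[k,A,B,C,I,E,F,G,H]
After op 4 (replace(1, 'b')): offset=8, physical=[b,B,C,I,E,F,G,H,k], logical=[k,b,B,C,I,E,F,G,H]
After op 5 (swap(3, 0)): offset=8, physical=[b,B,k,I,E,F,G,H,C], logical=[C,b,B,k,I,E,F,G,H]
After op 6 (replace(7, 'n')): offset=8, physical=[b,B,k,I,E,F,n,H,C], logical=[C,b,B,k,I,E,F,n,H]
After op 7 (swap(0, 1)): offset=8, physical=[C,B,k,I,E,F,n,H,b], logical=[b,C,B,k,I,E,F,n,H]
After op 8 (replace(5, 'a')): offset=8, physical=[C,B,k,I,a,F,n,H,b], logical=[b,C,B,k,I,a,F,n,H]
After op 9 (rotate(-3)): offset=5, physical=[C,B,k,I,a,F,n,H,b], logical=[F,n,H,b,C,B,k,I,a]
After op 10 (rotate(+1)): offset=6, physical=[C,B,k,I,a,F,n,H,b], logical=[n,H,b,C,B,k,I,a,F]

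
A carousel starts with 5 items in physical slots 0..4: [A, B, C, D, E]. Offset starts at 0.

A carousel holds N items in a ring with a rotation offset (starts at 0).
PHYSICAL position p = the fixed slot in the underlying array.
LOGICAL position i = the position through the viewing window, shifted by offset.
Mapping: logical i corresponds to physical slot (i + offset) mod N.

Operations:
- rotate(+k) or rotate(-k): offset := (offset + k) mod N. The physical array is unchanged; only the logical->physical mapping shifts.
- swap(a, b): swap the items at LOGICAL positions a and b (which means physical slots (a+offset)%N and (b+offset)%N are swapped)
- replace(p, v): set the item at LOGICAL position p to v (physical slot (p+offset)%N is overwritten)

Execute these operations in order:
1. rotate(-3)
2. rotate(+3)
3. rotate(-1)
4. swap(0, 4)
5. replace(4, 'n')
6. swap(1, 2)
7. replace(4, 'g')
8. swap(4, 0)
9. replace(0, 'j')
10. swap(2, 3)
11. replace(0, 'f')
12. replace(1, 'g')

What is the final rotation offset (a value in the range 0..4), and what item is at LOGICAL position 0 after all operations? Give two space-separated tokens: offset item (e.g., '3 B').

Answer: 4 f

Derivation:
After op 1 (rotate(-3)): offset=2, physical=[A,B,C,D,E], logical=[C,D,E,A,B]
After op 2 (rotate(+3)): offset=0, physical=[A,B,C,D,E], logical=[A,B,C,D,E]
After op 3 (rotate(-1)): offset=4, physical=[A,B,C,D,E], logical=[E,A,B,C,D]
After op 4 (swap(0, 4)): offset=4, physical=[A,B,C,E,D], logical=[D,A,B,C,E]
After op 5 (replace(4, 'n')): offset=4, physical=[A,B,C,n,D], logical=[D,A,B,C,n]
After op 6 (swap(1, 2)): offset=4, physical=[B,A,C,n,D], logical=[D,B,A,C,n]
After op 7 (replace(4, 'g')): offset=4, physical=[B,A,C,g,D], logical=[D,B,A,C,g]
After op 8 (swap(4, 0)): offset=4, physical=[B,A,C,D,g], logical=[g,B,A,C,D]
After op 9 (replace(0, 'j')): offset=4, physical=[B,A,C,D,j], logical=[j,B,A,C,D]
After op 10 (swap(2, 3)): offset=4, physical=[B,C,A,D,j], logical=[j,B,C,A,D]
After op 11 (replace(0, 'f')): offset=4, physical=[B,C,A,D,f], logical=[f,B,C,A,D]
After op 12 (replace(1, 'g')): offset=4, physical=[g,C,A,D,f], logical=[f,g,C,A,D]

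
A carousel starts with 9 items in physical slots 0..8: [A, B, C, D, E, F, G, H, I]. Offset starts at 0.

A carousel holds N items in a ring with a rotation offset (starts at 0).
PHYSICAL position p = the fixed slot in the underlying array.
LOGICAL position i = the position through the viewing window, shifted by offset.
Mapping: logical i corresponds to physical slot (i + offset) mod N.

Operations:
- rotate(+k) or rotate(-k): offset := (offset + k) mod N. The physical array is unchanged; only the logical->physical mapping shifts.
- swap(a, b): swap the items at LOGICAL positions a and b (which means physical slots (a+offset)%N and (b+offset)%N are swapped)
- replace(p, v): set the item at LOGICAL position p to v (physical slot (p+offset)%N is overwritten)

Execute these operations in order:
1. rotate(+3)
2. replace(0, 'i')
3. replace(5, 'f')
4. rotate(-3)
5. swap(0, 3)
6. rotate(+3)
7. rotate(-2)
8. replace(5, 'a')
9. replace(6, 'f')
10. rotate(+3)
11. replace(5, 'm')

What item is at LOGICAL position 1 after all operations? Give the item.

After op 1 (rotate(+3)): offset=3, physical=[A,B,C,D,E,F,G,H,I], logical=[D,E,F,G,H,I,A,B,C]
After op 2 (replace(0, 'i')): offset=3, physical=[A,B,C,i,E,F,G,H,I], logical=[i,E,F,G,H,I,A,B,C]
After op 3 (replace(5, 'f')): offset=3, physical=[A,B,C,i,E,F,G,H,f], logical=[i,E,F,G,H,f,A,B,C]
After op 4 (rotate(-3)): offset=0, physical=[A,B,C,i,E,F,G,H,f], logical=[A,B,C,i,E,F,G,H,f]
After op 5 (swap(0, 3)): offset=0, physical=[i,B,C,A,E,F,G,H,f], logical=[i,B,C,A,E,F,G,H,f]
After op 6 (rotate(+3)): offset=3, physical=[i,B,C,A,E,F,G,H,f], logical=[A,E,F,G,H,f,i,B,C]
After op 7 (rotate(-2)): offset=1, physical=[i,B,C,A,E,F,G,H,f], logical=[B,C,A,E,F,G,H,f,i]
After op 8 (replace(5, 'a')): offset=1, physical=[i,B,C,A,E,F,a,H,f], logical=[B,C,A,E,F,a,H,f,i]
After op 9 (replace(6, 'f')): offset=1, physical=[i,B,C,A,E,F,a,f,f], logical=[B,C,A,E,F,a,f,f,i]
After op 10 (rotate(+3)): offset=4, physical=[i,B,C,A,E,F,a,f,f], logical=[E,F,a,f,f,i,B,C,A]
After op 11 (replace(5, 'm')): offset=4, physical=[m,B,C,A,E,F,a,f,f], logical=[E,F,a,f,f,m,B,C,A]

Answer: F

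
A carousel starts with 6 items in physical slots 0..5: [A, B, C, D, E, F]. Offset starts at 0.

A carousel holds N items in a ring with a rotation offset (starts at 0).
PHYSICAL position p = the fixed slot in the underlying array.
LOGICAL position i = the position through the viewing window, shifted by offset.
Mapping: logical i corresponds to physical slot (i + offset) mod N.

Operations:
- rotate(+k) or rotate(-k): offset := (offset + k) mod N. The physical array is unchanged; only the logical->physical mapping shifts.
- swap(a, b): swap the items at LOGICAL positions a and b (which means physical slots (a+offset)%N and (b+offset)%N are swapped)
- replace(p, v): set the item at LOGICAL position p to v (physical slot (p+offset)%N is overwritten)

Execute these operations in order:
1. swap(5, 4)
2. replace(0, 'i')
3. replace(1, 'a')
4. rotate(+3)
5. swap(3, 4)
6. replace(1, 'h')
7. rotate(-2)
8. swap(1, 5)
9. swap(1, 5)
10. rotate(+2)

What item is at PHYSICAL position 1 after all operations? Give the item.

Answer: i

Derivation:
After op 1 (swap(5, 4)): offset=0, physical=[A,B,C,D,F,E], logical=[A,B,C,D,F,E]
After op 2 (replace(0, 'i')): offset=0, physical=[i,B,C,D,F,E], logical=[i,B,C,D,F,E]
After op 3 (replace(1, 'a')): offset=0, physical=[i,a,C,D,F,E], logical=[i,a,C,D,F,E]
After op 4 (rotate(+3)): offset=3, physical=[i,a,C,D,F,E], logical=[D,F,E,i,a,C]
After op 5 (swap(3, 4)): offset=3, physical=[a,i,C,D,F,E], logical=[D,F,E,a,i,C]
After op 6 (replace(1, 'h')): offset=3, physical=[a,i,C,D,h,E], logical=[D,h,E,a,i,C]
After op 7 (rotate(-2)): offset=1, physical=[a,i,C,D,h,E], logical=[i,C,D,h,E,a]
After op 8 (swap(1, 5)): offset=1, physical=[C,i,a,D,h,E], logical=[i,a,D,h,E,C]
After op 9 (swap(1, 5)): offset=1, physical=[a,i,C,D,h,E], logical=[i,C,D,h,E,a]
After op 10 (rotate(+2)): offset=3, physical=[a,i,C,D,h,E], logical=[D,h,E,a,i,C]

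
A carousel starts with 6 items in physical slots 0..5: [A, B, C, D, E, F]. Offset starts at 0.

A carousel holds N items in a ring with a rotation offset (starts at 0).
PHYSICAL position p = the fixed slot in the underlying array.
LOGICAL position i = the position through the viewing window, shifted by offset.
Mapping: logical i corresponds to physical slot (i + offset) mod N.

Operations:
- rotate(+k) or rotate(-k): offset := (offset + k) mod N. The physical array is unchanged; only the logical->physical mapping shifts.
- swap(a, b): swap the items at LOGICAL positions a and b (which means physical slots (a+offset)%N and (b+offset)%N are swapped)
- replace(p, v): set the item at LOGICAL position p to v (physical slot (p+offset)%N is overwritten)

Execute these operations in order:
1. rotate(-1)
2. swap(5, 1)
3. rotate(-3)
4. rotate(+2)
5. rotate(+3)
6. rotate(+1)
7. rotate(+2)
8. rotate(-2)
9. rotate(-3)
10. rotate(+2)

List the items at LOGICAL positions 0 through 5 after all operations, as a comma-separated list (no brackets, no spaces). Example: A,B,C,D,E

Answer: B,C,D,A,F,E

Derivation:
After op 1 (rotate(-1)): offset=5, physical=[A,B,C,D,E,F], logical=[F,A,B,C,D,E]
After op 2 (swap(5, 1)): offset=5, physical=[E,B,C,D,A,F], logical=[F,E,B,C,D,A]
After op 3 (rotate(-3)): offset=2, physical=[E,B,C,D,A,F], logical=[C,D,A,F,E,B]
After op 4 (rotate(+2)): offset=4, physical=[E,B,C,D,A,F], logical=[A,F,E,B,C,D]
After op 5 (rotate(+3)): offset=1, physical=[E,B,C,D,A,F], logical=[B,C,D,A,F,E]
After op 6 (rotate(+1)): offset=2, physical=[E,B,C,D,A,F], logical=[C,D,A,F,E,B]
After op 7 (rotate(+2)): offset=4, physical=[E,B,C,D,A,F], logical=[A,F,E,B,C,D]
After op 8 (rotate(-2)): offset=2, physical=[E,B,C,D,A,F], logical=[C,D,A,F,E,B]
After op 9 (rotate(-3)): offset=5, physical=[E,B,C,D,A,F], logical=[F,E,B,C,D,A]
After op 10 (rotate(+2)): offset=1, physical=[E,B,C,D,A,F], logical=[B,C,D,A,F,E]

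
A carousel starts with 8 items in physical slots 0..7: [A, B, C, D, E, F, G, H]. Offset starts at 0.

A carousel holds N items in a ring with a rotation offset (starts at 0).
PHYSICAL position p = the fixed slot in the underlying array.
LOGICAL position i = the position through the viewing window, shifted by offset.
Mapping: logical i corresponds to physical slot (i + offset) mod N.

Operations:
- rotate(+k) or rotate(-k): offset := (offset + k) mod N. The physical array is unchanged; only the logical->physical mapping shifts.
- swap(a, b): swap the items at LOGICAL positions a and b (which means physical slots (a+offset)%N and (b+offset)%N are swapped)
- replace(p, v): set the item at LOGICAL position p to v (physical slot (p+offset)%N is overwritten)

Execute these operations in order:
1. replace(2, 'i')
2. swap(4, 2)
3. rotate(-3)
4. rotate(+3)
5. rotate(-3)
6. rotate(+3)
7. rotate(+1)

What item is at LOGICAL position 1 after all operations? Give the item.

Answer: E

Derivation:
After op 1 (replace(2, 'i')): offset=0, physical=[A,B,i,D,E,F,G,H], logical=[A,B,i,D,E,F,G,H]
After op 2 (swap(4, 2)): offset=0, physical=[A,B,E,D,i,F,G,H], logical=[A,B,E,D,i,F,G,H]
After op 3 (rotate(-3)): offset=5, physical=[A,B,E,D,i,F,G,H], logical=[F,G,H,A,B,E,D,i]
After op 4 (rotate(+3)): offset=0, physical=[A,B,E,D,i,F,G,H], logical=[A,B,E,D,i,F,G,H]
After op 5 (rotate(-3)): offset=5, physical=[A,B,E,D,i,F,G,H], logical=[F,G,H,A,B,E,D,i]
After op 6 (rotate(+3)): offset=0, physical=[A,B,E,D,i,F,G,H], logical=[A,B,E,D,i,F,G,H]
After op 7 (rotate(+1)): offset=1, physical=[A,B,E,D,i,F,G,H], logical=[B,E,D,i,F,G,H,A]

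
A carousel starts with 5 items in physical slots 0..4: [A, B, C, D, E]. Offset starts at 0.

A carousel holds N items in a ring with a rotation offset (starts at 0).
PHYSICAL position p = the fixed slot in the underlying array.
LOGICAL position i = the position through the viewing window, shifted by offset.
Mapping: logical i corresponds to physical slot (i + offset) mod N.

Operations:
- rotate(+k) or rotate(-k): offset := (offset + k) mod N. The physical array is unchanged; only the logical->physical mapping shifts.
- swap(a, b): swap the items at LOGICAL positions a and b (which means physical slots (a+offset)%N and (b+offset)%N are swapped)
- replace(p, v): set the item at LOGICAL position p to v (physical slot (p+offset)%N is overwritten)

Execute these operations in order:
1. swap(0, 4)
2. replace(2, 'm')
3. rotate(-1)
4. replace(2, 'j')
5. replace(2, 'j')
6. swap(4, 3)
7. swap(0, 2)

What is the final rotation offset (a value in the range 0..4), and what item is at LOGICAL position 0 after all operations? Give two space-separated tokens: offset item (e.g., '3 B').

After op 1 (swap(0, 4)): offset=0, physical=[E,B,C,D,A], logical=[E,B,C,D,A]
After op 2 (replace(2, 'm')): offset=0, physical=[E,B,m,D,A], logical=[E,B,m,D,A]
After op 3 (rotate(-1)): offset=4, physical=[E,B,m,D,A], logical=[A,E,B,m,D]
After op 4 (replace(2, 'j')): offset=4, physical=[E,j,m,D,A], logical=[A,E,j,m,D]
After op 5 (replace(2, 'j')): offset=4, physical=[E,j,m,D,A], logical=[A,E,j,m,D]
After op 6 (swap(4, 3)): offset=4, physical=[E,j,D,m,A], logical=[A,E,j,D,m]
After op 7 (swap(0, 2)): offset=4, physical=[E,A,D,m,j], logical=[j,E,A,D,m]

Answer: 4 j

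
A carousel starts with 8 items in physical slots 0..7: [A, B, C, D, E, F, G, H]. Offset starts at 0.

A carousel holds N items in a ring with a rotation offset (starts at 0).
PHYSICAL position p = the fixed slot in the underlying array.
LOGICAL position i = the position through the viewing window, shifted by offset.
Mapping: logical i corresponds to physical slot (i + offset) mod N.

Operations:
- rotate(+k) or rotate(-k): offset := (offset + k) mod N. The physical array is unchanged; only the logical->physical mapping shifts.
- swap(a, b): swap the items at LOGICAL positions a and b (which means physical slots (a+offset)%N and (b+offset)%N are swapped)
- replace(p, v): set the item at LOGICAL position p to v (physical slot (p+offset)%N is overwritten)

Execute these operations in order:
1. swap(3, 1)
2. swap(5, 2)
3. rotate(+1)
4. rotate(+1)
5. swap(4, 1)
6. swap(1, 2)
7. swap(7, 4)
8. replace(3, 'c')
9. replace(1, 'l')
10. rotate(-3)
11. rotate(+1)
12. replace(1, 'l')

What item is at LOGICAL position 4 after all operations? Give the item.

Answer: G

Derivation:
After op 1 (swap(3, 1)): offset=0, physical=[A,D,C,B,E,F,G,H], logical=[A,D,C,B,E,F,G,H]
After op 2 (swap(5, 2)): offset=0, physical=[A,D,F,B,E,C,G,H], logical=[A,D,F,B,E,C,G,H]
After op 3 (rotate(+1)): offset=1, physical=[A,D,F,B,E,C,G,H], logical=[D,F,B,E,C,G,H,A]
After op 4 (rotate(+1)): offset=2, physical=[A,D,F,B,E,C,G,H], logical=[F,B,E,C,G,H,A,D]
After op 5 (swap(4, 1)): offset=2, physical=[A,D,F,G,E,C,B,H], logical=[F,G,E,C,B,H,A,D]
After op 6 (swap(1, 2)): offset=2, physical=[A,D,F,E,G,C,B,H], logical=[F,E,G,C,B,H,A,D]
After op 7 (swap(7, 4)): offset=2, physical=[A,B,F,E,G,C,D,H], logical=[F,E,G,C,D,H,A,B]
After op 8 (replace(3, 'c')): offset=2, physical=[A,B,F,E,G,c,D,H], logical=[F,E,G,c,D,H,A,B]
After op 9 (replace(1, 'l')): offset=2, physical=[A,B,F,l,G,c,D,H], logical=[F,l,G,c,D,H,A,B]
After op 10 (rotate(-3)): offset=7, physical=[A,B,F,l,G,c,D,H], logical=[H,A,B,F,l,G,c,D]
After op 11 (rotate(+1)): offset=0, physical=[A,B,F,l,G,c,D,H], logical=[A,B,F,l,G,c,D,H]
After op 12 (replace(1, 'l')): offset=0, physical=[A,l,F,l,G,c,D,H], logical=[A,l,F,l,G,c,D,H]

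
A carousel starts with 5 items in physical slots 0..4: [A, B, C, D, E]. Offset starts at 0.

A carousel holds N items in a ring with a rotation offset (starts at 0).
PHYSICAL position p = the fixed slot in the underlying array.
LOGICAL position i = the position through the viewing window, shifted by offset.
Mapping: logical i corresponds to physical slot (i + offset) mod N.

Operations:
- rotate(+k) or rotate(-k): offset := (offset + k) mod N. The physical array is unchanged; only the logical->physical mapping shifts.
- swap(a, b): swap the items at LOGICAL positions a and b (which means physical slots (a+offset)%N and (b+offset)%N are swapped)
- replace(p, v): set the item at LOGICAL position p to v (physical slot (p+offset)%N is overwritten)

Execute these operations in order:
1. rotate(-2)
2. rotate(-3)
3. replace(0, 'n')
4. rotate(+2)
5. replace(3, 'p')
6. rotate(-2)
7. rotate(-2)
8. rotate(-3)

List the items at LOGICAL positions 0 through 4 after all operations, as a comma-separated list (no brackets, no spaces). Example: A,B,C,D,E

After op 1 (rotate(-2)): offset=3, physical=[A,B,C,D,E], logical=[D,E,A,B,C]
After op 2 (rotate(-3)): offset=0, physical=[A,B,C,D,E], logical=[A,B,C,D,E]
After op 3 (replace(0, 'n')): offset=0, physical=[n,B,C,D,E], logical=[n,B,C,D,E]
After op 4 (rotate(+2)): offset=2, physical=[n,B,C,D,E], logical=[C,D,E,n,B]
After op 5 (replace(3, 'p')): offset=2, physical=[p,B,C,D,E], logical=[C,D,E,p,B]
After op 6 (rotate(-2)): offset=0, physical=[p,B,C,D,E], logical=[p,B,C,D,E]
After op 7 (rotate(-2)): offset=3, physical=[p,B,C,D,E], logical=[D,E,p,B,C]
After op 8 (rotate(-3)): offset=0, physical=[p,B,C,D,E], logical=[p,B,C,D,E]

Answer: p,B,C,D,E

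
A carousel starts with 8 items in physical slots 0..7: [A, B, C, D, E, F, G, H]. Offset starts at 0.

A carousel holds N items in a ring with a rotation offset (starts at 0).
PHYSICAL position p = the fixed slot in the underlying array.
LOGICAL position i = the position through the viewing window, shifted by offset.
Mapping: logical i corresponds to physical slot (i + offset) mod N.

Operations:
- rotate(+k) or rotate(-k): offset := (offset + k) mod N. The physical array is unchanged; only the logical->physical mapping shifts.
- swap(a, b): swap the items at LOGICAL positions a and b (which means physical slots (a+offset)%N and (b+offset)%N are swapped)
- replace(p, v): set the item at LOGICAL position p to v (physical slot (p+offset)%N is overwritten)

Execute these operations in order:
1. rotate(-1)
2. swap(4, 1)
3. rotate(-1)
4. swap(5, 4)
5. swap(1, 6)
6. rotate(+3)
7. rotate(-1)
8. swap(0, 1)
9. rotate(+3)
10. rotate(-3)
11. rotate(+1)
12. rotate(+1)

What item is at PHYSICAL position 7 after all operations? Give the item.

After op 1 (rotate(-1)): offset=7, physical=[A,B,C,D,E,F,G,H], logical=[H,A,B,C,D,E,F,G]
After op 2 (swap(4, 1)): offset=7, physical=[D,B,C,A,E,F,G,H], logical=[H,D,B,C,A,E,F,G]
After op 3 (rotate(-1)): offset=6, physical=[D,B,C,A,E,F,G,H], logical=[G,H,D,B,C,A,E,F]
After op 4 (swap(5, 4)): offset=6, physical=[D,B,A,C,E,F,G,H], logical=[G,H,D,B,A,C,E,F]
After op 5 (swap(1, 6)): offset=6, physical=[D,B,A,C,H,F,G,E], logical=[G,E,D,B,A,C,H,F]
After op 6 (rotate(+3)): offset=1, physical=[D,B,A,C,H,F,G,E], logical=[B,A,C,H,F,G,E,D]
After op 7 (rotate(-1)): offset=0, physical=[D,B,A,C,H,F,G,E], logical=[D,B,A,C,H,F,G,E]
After op 8 (swap(0, 1)): offset=0, physical=[B,D,A,C,H,F,G,E], logical=[B,D,A,C,H,F,G,E]
After op 9 (rotate(+3)): offset=3, physical=[B,D,A,C,H,F,G,E], logical=[C,H,F,G,E,B,D,A]
After op 10 (rotate(-3)): offset=0, physical=[B,D,A,C,H,F,G,E], logical=[B,D,A,C,H,F,G,E]
After op 11 (rotate(+1)): offset=1, physical=[B,D,A,C,H,F,G,E], logical=[D,A,C,H,F,G,E,B]
After op 12 (rotate(+1)): offset=2, physical=[B,D,A,C,H,F,G,E], logical=[A,C,H,F,G,E,B,D]

Answer: E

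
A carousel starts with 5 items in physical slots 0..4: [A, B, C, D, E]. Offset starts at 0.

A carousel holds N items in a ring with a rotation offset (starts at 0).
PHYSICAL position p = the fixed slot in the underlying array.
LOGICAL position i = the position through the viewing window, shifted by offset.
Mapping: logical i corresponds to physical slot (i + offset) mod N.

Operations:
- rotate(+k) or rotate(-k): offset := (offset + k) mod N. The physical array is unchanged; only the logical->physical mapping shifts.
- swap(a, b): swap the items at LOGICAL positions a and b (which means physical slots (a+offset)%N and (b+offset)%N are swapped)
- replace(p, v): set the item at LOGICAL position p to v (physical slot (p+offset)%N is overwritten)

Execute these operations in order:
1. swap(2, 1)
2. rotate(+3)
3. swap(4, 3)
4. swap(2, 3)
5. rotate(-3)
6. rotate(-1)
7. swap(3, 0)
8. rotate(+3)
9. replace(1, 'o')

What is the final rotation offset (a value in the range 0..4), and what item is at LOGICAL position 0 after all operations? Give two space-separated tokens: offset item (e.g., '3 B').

Answer: 2 E

Derivation:
After op 1 (swap(2, 1)): offset=0, physical=[A,C,B,D,E], logical=[A,C,B,D,E]
After op 2 (rotate(+3)): offset=3, physical=[A,C,B,D,E], logical=[D,E,A,C,B]
After op 3 (swap(4, 3)): offset=3, physical=[A,B,C,D,E], logical=[D,E,A,B,C]
After op 4 (swap(2, 3)): offset=3, physical=[B,A,C,D,E], logical=[D,E,B,A,C]
After op 5 (rotate(-3)): offset=0, physical=[B,A,C,D,E], logical=[B,A,C,D,E]
After op 6 (rotate(-1)): offset=4, physical=[B,A,C,D,E], logical=[E,B,A,C,D]
After op 7 (swap(3, 0)): offset=4, physical=[B,A,E,D,C], logical=[C,B,A,E,D]
After op 8 (rotate(+3)): offset=2, physical=[B,A,E,D,C], logical=[E,D,C,B,A]
After op 9 (replace(1, 'o')): offset=2, physical=[B,A,E,o,C], logical=[E,o,C,B,A]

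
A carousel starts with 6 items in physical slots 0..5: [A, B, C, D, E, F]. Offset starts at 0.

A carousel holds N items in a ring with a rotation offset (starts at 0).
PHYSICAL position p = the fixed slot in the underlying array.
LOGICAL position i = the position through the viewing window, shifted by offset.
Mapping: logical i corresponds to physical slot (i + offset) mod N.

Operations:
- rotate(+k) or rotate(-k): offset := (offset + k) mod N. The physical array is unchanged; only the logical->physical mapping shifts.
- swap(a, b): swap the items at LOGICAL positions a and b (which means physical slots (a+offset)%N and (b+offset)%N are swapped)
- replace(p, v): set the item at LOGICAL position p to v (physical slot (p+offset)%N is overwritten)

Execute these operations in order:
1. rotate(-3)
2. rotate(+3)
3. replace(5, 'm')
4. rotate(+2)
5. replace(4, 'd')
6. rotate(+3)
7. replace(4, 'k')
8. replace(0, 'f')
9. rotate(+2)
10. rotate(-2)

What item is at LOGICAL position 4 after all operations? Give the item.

Answer: k

Derivation:
After op 1 (rotate(-3)): offset=3, physical=[A,B,C,D,E,F], logical=[D,E,F,A,B,C]
After op 2 (rotate(+3)): offset=0, physical=[A,B,C,D,E,F], logical=[A,B,C,D,E,F]
After op 3 (replace(5, 'm')): offset=0, physical=[A,B,C,D,E,m], logical=[A,B,C,D,E,m]
After op 4 (rotate(+2)): offset=2, physical=[A,B,C,D,E,m], logical=[C,D,E,m,A,B]
After op 5 (replace(4, 'd')): offset=2, physical=[d,B,C,D,E,m], logical=[C,D,E,m,d,B]
After op 6 (rotate(+3)): offset=5, physical=[d,B,C,D,E,m], logical=[m,d,B,C,D,E]
After op 7 (replace(4, 'k')): offset=5, physical=[d,B,C,k,E,m], logical=[m,d,B,C,k,E]
After op 8 (replace(0, 'f')): offset=5, physical=[d,B,C,k,E,f], logical=[f,d,B,C,k,E]
After op 9 (rotate(+2)): offset=1, physical=[d,B,C,k,E,f], logical=[B,C,k,E,f,d]
After op 10 (rotate(-2)): offset=5, physical=[d,B,C,k,E,f], logical=[f,d,B,C,k,E]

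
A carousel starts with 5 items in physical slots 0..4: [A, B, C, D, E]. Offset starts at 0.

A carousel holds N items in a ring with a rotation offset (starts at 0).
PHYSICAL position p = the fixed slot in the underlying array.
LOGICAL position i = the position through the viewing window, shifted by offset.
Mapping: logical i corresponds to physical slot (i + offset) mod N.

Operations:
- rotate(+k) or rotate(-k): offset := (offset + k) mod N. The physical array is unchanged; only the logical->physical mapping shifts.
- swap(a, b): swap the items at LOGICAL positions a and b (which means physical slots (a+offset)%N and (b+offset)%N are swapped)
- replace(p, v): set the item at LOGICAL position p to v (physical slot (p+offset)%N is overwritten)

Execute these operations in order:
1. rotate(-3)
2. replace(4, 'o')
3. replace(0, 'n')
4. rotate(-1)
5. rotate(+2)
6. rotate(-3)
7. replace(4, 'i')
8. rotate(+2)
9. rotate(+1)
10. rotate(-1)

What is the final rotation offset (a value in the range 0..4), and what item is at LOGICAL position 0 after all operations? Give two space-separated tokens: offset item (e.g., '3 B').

Answer: 2 n

Derivation:
After op 1 (rotate(-3)): offset=2, physical=[A,B,C,D,E], logical=[C,D,E,A,B]
After op 2 (replace(4, 'o')): offset=2, physical=[A,o,C,D,E], logical=[C,D,E,A,o]
After op 3 (replace(0, 'n')): offset=2, physical=[A,o,n,D,E], logical=[n,D,E,A,o]
After op 4 (rotate(-1)): offset=1, physical=[A,o,n,D,E], logical=[o,n,D,E,A]
After op 5 (rotate(+2)): offset=3, physical=[A,o,n,D,E], logical=[D,E,A,o,n]
After op 6 (rotate(-3)): offset=0, physical=[A,o,n,D,E], logical=[A,o,n,D,E]
After op 7 (replace(4, 'i')): offset=0, physical=[A,o,n,D,i], logical=[A,o,n,D,i]
After op 8 (rotate(+2)): offset=2, physical=[A,o,n,D,i], logical=[n,D,i,A,o]
After op 9 (rotate(+1)): offset=3, physical=[A,o,n,D,i], logical=[D,i,A,o,n]
After op 10 (rotate(-1)): offset=2, physical=[A,o,n,D,i], logical=[n,D,i,A,o]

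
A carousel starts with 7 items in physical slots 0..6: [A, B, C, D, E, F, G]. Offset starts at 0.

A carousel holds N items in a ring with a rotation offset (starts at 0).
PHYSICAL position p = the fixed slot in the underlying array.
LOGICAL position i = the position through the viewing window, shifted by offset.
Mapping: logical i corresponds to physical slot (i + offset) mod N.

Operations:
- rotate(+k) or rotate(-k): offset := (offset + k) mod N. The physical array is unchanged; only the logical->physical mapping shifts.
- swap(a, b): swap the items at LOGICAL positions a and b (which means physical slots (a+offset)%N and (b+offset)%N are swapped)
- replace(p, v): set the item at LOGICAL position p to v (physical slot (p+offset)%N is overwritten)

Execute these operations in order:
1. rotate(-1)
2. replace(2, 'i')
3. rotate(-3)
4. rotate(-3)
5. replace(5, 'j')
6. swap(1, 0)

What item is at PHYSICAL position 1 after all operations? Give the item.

Answer: A

Derivation:
After op 1 (rotate(-1)): offset=6, physical=[A,B,C,D,E,F,G], logical=[G,A,B,C,D,E,F]
After op 2 (replace(2, 'i')): offset=6, physical=[A,i,C,D,E,F,G], logical=[G,A,i,C,D,E,F]
After op 3 (rotate(-3)): offset=3, physical=[A,i,C,D,E,F,G], logical=[D,E,F,G,A,i,C]
After op 4 (rotate(-3)): offset=0, physical=[A,i,C,D,E,F,G], logical=[A,i,C,D,E,F,G]
After op 5 (replace(5, 'j')): offset=0, physical=[A,i,C,D,E,j,G], logical=[A,i,C,D,E,j,G]
After op 6 (swap(1, 0)): offset=0, physical=[i,A,C,D,E,j,G], logical=[i,A,C,D,E,j,G]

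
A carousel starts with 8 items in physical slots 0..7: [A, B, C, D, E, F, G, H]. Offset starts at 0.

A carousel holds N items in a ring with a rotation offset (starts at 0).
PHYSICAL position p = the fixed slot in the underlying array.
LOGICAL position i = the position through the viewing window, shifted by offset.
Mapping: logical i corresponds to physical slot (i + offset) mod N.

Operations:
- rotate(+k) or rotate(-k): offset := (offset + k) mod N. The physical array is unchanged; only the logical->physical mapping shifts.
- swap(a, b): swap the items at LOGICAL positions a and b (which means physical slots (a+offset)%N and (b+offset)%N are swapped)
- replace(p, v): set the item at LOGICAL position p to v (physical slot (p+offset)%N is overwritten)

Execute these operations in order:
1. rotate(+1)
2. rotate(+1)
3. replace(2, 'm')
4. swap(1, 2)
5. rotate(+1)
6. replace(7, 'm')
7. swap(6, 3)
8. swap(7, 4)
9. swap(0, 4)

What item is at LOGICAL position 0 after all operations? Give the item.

Answer: m

Derivation:
After op 1 (rotate(+1)): offset=1, physical=[A,B,C,D,E,F,G,H], logical=[B,C,D,E,F,G,H,A]
After op 2 (rotate(+1)): offset=2, physical=[A,B,C,D,E,F,G,H], logical=[C,D,E,F,G,H,A,B]
After op 3 (replace(2, 'm')): offset=2, physical=[A,B,C,D,m,F,G,H], logical=[C,D,m,F,G,H,A,B]
After op 4 (swap(1, 2)): offset=2, physical=[A,B,C,m,D,F,G,H], logical=[C,m,D,F,G,H,A,B]
After op 5 (rotate(+1)): offset=3, physical=[A,B,C,m,D,F,G,H], logical=[m,D,F,G,H,A,B,C]
After op 6 (replace(7, 'm')): offset=3, physical=[A,B,m,m,D,F,G,H], logical=[m,D,F,G,H,A,B,m]
After op 7 (swap(6, 3)): offset=3, physical=[A,G,m,m,D,F,B,H], logical=[m,D,F,B,H,A,G,m]
After op 8 (swap(7, 4)): offset=3, physical=[A,G,H,m,D,F,B,m], logical=[m,D,F,B,m,A,G,H]
After op 9 (swap(0, 4)): offset=3, physical=[A,G,H,m,D,F,B,m], logical=[m,D,F,B,m,A,G,H]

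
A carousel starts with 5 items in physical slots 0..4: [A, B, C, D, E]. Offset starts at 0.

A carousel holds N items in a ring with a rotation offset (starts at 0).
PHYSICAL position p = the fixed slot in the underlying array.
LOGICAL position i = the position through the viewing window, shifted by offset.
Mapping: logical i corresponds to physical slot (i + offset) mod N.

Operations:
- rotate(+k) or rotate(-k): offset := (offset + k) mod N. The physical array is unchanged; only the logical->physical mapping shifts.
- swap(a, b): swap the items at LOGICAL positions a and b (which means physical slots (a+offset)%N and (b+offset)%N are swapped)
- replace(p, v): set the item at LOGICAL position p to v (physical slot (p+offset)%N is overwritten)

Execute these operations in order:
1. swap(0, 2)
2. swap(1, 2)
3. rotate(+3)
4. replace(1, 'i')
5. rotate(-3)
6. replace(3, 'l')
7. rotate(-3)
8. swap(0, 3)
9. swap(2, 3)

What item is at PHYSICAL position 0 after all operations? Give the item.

After op 1 (swap(0, 2)): offset=0, physical=[C,B,A,D,E], logical=[C,B,A,D,E]
After op 2 (swap(1, 2)): offset=0, physical=[C,A,B,D,E], logical=[C,A,B,D,E]
After op 3 (rotate(+3)): offset=3, physical=[C,A,B,D,E], logical=[D,E,C,A,B]
After op 4 (replace(1, 'i')): offset=3, physical=[C,A,B,D,i], logical=[D,i,C,A,B]
After op 5 (rotate(-3)): offset=0, physical=[C,A,B,D,i], logical=[C,A,B,D,i]
After op 6 (replace(3, 'l')): offset=0, physical=[C,A,B,l,i], logical=[C,A,B,l,i]
After op 7 (rotate(-3)): offset=2, physical=[C,A,B,l,i], logical=[B,l,i,C,A]
After op 8 (swap(0, 3)): offset=2, physical=[B,A,C,l,i], logical=[C,l,i,B,A]
After op 9 (swap(2, 3)): offset=2, physical=[i,A,C,l,B], logical=[C,l,B,i,A]

Answer: i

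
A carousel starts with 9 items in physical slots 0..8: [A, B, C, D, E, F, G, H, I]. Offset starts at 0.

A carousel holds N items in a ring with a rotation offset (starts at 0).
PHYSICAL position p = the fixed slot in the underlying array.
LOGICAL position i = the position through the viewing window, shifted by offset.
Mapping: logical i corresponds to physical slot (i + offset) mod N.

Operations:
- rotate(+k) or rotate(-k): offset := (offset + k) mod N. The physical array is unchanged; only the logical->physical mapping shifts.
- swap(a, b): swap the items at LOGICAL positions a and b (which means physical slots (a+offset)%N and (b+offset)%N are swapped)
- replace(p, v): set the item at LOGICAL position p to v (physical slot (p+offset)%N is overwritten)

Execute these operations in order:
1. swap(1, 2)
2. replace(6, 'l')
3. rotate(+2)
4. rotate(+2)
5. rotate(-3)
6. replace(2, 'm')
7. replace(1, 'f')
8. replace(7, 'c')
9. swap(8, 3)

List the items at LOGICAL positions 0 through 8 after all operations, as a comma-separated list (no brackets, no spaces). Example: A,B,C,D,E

After op 1 (swap(1, 2)): offset=0, physical=[A,C,B,D,E,F,G,H,I], logical=[A,C,B,D,E,F,G,H,I]
After op 2 (replace(6, 'l')): offset=0, physical=[A,C,B,D,E,F,l,H,I], logical=[A,C,B,D,E,F,l,H,I]
After op 3 (rotate(+2)): offset=2, physical=[A,C,B,D,E,F,l,H,I], logical=[B,D,E,F,l,H,I,A,C]
After op 4 (rotate(+2)): offset=4, physical=[A,C,B,D,E,F,l,H,I], logical=[E,F,l,H,I,A,C,B,D]
After op 5 (rotate(-3)): offset=1, physical=[A,C,B,D,E,F,l,H,I], logical=[C,B,D,E,F,l,H,I,A]
After op 6 (replace(2, 'm')): offset=1, physical=[A,C,B,m,E,F,l,H,I], logical=[C,B,m,E,F,l,H,I,A]
After op 7 (replace(1, 'f')): offset=1, physical=[A,C,f,m,E,F,l,H,I], logical=[C,f,m,E,F,l,H,I,A]
After op 8 (replace(7, 'c')): offset=1, physical=[A,C,f,m,E,F,l,H,c], logical=[C,f,m,E,F,l,H,c,A]
After op 9 (swap(8, 3)): offset=1, physical=[E,C,f,m,A,F,l,H,c], logical=[C,f,m,A,F,l,H,c,E]

Answer: C,f,m,A,F,l,H,c,E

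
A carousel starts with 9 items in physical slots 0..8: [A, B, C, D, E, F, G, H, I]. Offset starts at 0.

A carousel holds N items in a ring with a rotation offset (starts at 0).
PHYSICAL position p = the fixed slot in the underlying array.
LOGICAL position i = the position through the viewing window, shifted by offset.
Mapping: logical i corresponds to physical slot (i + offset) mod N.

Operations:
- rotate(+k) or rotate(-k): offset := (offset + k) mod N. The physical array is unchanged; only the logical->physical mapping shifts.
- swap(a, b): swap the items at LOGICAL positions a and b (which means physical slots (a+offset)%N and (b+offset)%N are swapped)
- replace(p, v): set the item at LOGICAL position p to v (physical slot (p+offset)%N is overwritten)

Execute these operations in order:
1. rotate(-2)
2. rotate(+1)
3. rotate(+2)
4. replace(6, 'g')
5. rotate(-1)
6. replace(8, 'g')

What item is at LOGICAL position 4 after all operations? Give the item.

After op 1 (rotate(-2)): offset=7, physical=[A,B,C,D,E,F,G,H,I], logical=[H,I,A,B,C,D,E,F,G]
After op 2 (rotate(+1)): offset=8, physical=[A,B,C,D,E,F,G,H,I], logical=[I,A,B,C,D,E,F,G,H]
After op 3 (rotate(+2)): offset=1, physical=[A,B,C,D,E,F,G,H,I], logical=[B,C,D,E,F,G,H,I,A]
After op 4 (replace(6, 'g')): offset=1, physical=[A,B,C,D,E,F,G,g,I], logical=[B,C,D,E,F,G,g,I,A]
After op 5 (rotate(-1)): offset=0, physical=[A,B,C,D,E,F,G,g,I], logical=[A,B,C,D,E,F,G,g,I]
After op 6 (replace(8, 'g')): offset=0, physical=[A,B,C,D,E,F,G,g,g], logical=[A,B,C,D,E,F,G,g,g]

Answer: E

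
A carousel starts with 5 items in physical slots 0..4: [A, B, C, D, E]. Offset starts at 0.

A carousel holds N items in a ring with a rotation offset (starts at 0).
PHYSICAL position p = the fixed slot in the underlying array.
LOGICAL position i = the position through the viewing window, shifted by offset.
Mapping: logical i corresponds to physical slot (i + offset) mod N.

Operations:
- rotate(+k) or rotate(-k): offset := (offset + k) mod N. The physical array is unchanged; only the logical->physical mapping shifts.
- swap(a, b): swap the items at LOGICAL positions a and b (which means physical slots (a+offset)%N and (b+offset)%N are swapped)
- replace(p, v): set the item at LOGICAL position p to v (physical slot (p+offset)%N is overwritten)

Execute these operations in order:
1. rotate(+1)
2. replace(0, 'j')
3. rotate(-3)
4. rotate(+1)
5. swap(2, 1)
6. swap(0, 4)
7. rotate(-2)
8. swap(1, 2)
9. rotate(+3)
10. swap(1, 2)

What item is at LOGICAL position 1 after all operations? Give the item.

After op 1 (rotate(+1)): offset=1, physical=[A,B,C,D,E], logical=[B,C,D,E,A]
After op 2 (replace(0, 'j')): offset=1, physical=[A,j,C,D,E], logical=[j,C,D,E,A]
After op 3 (rotate(-3)): offset=3, physical=[A,j,C,D,E], logical=[D,E,A,j,C]
After op 4 (rotate(+1)): offset=4, physical=[A,j,C,D,E], logical=[E,A,j,C,D]
After op 5 (swap(2, 1)): offset=4, physical=[j,A,C,D,E], logical=[E,j,A,C,D]
After op 6 (swap(0, 4)): offset=4, physical=[j,A,C,E,D], logical=[D,j,A,C,E]
After op 7 (rotate(-2)): offset=2, physical=[j,A,C,E,D], logical=[C,E,D,j,A]
After op 8 (swap(1, 2)): offset=2, physical=[j,A,C,D,E], logical=[C,D,E,j,A]
After op 9 (rotate(+3)): offset=0, physical=[j,A,C,D,E], logical=[j,A,C,D,E]
After op 10 (swap(1, 2)): offset=0, physical=[j,C,A,D,E], logical=[j,C,A,D,E]

Answer: C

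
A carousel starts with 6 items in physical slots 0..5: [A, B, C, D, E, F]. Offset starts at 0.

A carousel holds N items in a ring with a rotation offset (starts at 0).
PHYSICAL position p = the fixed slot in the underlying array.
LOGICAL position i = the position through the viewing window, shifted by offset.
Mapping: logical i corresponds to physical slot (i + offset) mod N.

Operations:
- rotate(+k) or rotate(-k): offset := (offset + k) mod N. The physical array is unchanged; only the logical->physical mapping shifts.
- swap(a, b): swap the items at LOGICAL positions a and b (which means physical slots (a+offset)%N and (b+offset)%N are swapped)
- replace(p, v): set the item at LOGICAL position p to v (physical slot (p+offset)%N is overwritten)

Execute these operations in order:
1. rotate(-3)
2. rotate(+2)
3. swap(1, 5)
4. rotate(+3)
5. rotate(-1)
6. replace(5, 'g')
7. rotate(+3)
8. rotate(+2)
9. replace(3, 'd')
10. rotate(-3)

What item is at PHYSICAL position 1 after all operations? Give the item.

Answer: B

Derivation:
After op 1 (rotate(-3)): offset=3, physical=[A,B,C,D,E,F], logical=[D,E,F,A,B,C]
After op 2 (rotate(+2)): offset=5, physical=[A,B,C,D,E,F], logical=[F,A,B,C,D,E]
After op 3 (swap(1, 5)): offset=5, physical=[E,B,C,D,A,F], logical=[F,E,B,C,D,A]
After op 4 (rotate(+3)): offset=2, physical=[E,B,C,D,A,F], logical=[C,D,A,F,E,B]
After op 5 (rotate(-1)): offset=1, physical=[E,B,C,D,A,F], logical=[B,C,D,A,F,E]
After op 6 (replace(5, 'g')): offset=1, physical=[g,B,C,D,A,F], logical=[B,C,D,A,F,g]
After op 7 (rotate(+3)): offset=4, physical=[g,B,C,D,A,F], logical=[A,F,g,B,C,D]
After op 8 (rotate(+2)): offset=0, physical=[g,B,C,D,A,F], logical=[g,B,C,D,A,F]
After op 9 (replace(3, 'd')): offset=0, physical=[g,B,C,d,A,F], logical=[g,B,C,d,A,F]
After op 10 (rotate(-3)): offset=3, physical=[g,B,C,d,A,F], logical=[d,A,F,g,B,C]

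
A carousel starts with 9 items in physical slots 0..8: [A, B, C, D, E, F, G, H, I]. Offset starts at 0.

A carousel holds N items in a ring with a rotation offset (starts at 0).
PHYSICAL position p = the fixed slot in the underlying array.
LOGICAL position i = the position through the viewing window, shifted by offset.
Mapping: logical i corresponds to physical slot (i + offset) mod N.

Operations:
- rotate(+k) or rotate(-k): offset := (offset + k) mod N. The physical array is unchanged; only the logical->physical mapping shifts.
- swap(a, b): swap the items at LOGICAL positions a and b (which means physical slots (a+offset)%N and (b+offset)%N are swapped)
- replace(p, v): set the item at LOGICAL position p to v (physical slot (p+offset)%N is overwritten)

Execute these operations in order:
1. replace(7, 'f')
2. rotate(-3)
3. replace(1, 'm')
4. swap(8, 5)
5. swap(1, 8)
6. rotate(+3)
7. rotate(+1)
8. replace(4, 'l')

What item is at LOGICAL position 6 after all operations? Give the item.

After op 1 (replace(7, 'f')): offset=0, physical=[A,B,C,D,E,F,G,f,I], logical=[A,B,C,D,E,F,G,f,I]
After op 2 (rotate(-3)): offset=6, physical=[A,B,C,D,E,F,G,f,I], logical=[G,f,I,A,B,C,D,E,F]
After op 3 (replace(1, 'm')): offset=6, physical=[A,B,C,D,E,F,G,m,I], logical=[G,m,I,A,B,C,D,E,F]
After op 4 (swap(8, 5)): offset=6, physical=[A,B,F,D,E,C,G,m,I], logical=[G,m,I,A,B,F,D,E,C]
After op 5 (swap(1, 8)): offset=6, physical=[A,B,F,D,E,m,G,C,I], logical=[G,C,I,A,B,F,D,E,m]
After op 6 (rotate(+3)): offset=0, physical=[A,B,F,D,E,m,G,C,I], logical=[A,B,F,D,E,m,G,C,I]
After op 7 (rotate(+1)): offset=1, physical=[A,B,F,D,E,m,G,C,I], logical=[B,F,D,E,m,G,C,I,A]
After op 8 (replace(4, 'l')): offset=1, physical=[A,B,F,D,E,l,G,C,I], logical=[B,F,D,E,l,G,C,I,A]

Answer: C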